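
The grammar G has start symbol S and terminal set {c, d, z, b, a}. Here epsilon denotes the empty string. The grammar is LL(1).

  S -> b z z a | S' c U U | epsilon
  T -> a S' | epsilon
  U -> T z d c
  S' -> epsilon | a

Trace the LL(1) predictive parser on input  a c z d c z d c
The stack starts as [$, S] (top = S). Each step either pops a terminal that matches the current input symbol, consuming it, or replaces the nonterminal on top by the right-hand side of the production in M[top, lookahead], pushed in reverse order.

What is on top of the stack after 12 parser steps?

      Stack        Input              Action
   1  $ S          a c z d c z d c $  expand S -> S' c U U
   2  $ U U c S'   a c z d c z d c $  expand S' -> a
   3  $ U U c a    a c z d c z d c $  match a
   4  $ U U c      c z d c z d c $    match c
   5  $ U U        z d c z d c $      expand U -> T z d c
   6  $ U c d z T  z d c z d c $      expand T -> epsilon
   7  $ U c d z    z d c z d c $      match z
   8  $ U c d      d c z d c $        match d
   9  $ U c        c z d c $          match c
  10  $ U          z d c $            expand U -> T z d c
  11  $ c d z T    z d c $            expand T -> epsilon
  12  $ c d z      z d c $            match z
Stack after step 12: $ c d (top = d).

d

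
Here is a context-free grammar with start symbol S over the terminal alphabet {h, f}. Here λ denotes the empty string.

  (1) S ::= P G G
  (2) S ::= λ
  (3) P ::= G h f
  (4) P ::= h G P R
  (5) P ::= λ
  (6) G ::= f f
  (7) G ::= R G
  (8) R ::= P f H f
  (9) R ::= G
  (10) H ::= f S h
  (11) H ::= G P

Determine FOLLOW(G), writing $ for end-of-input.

{$, f, h}

FIRST(S) = {λ, f, h}  (via P G G)
FIRST(P) = {λ, f, h}  (via G h f)
FIRST(G) = {f, h}  (via R G)
FIRST(R) = {f, h}  (via P f H f, G)
FIRST(H) = {f, h}  (via G P)
FOLLOW(S) includes $ since S is the start symbol.
FOLLOW(S): in H::=f S h, S is followed by h with FIRST {h}. Thus FOLLOW(S) = {$, h}.
FOLLOW(H): in R::=P f H f, H is followed by f with FIRST {f}. Thus FOLLOW(H) = {f}.
FOLLOW(P): in S::=P G G, P is followed by G G with FIRST {f, h}; in P::=h G P R, P is followed by R with FIRST {f, h}; in R::=P f H f, P is followed by f H f with FIRST {f}; in H::=G P, the suffix after P is empty, so FOLLOW(P) ⊇ FOLLOW(H) = {f}. Thus FOLLOW(P) = {f, h}.
FOLLOW(R): in P::=h G P R, the suffix after R is empty, so FOLLOW(R) ⊇ FOLLOW(P) = {f, h}; in G::=R G, R is followed by G with FIRST {f, h}. Thus FOLLOW(R) = {f, h}.
FOLLOW(G): in S::=P G G (occurrence 1), G is followed by G with FIRST {f, h}; in S::=P G G (occurrence 2), the suffix after G is empty, so FOLLOW(G) ⊇ FOLLOW(S) = {$, h}; in P::=G h f, G is followed by h f with FIRST {h}; in P::=h G P R, G is followed by P R with FIRST {f, h}; in G::=R G, the suffix after G is empty (adds nothing new); in R::=G, the suffix after G is empty, so FOLLOW(G) ⊇ FOLLOW(R) = {f, h}; in H::=G P, G is followed by P with FIRST {λ, f, h}; in H::=G P, the suffix after G is nullable, so FOLLOW(G) ⊇ FOLLOW(H) = {f}. Thus FOLLOW(G) = {$, f, h}.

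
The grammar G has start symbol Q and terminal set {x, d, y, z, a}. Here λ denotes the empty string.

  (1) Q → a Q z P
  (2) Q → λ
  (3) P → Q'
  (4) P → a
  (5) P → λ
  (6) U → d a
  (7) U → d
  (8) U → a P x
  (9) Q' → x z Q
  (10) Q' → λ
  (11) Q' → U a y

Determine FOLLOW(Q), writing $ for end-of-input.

{$, x, z}

FIRST(Q) = {λ, a}
FIRST(U) = {a, d}
FIRST(Q') = {λ, a, d, x}  (via U a y)
FIRST(P) = {λ, a, d, x}  (via Q')
FOLLOW(Q) includes $ since Q is the start symbol.
FOLLOW(U): in Q'→U a y, U is followed by a y with FIRST {a}. Thus FOLLOW(U) = {a}.
FOLLOW(Q): in Q→a Q z P, Q is followed by z P with FIRST {z}; in Q'→x z Q, the suffix after Q is empty, so FOLLOW(Q) ⊇ FOLLOW(Q') = {$, x, z}. Thus FOLLOW(Q) = {$, x, z}.
FOLLOW(P): in Q→a Q z P, the suffix after P is empty, so FOLLOW(P) ⊇ FOLLOW(Q) = {$, x, z}; in U→a P x, P is followed by x with FIRST {x}. Thus FOLLOW(P) = {$, x, z}.
FOLLOW(Q'): in P→Q', the suffix after Q' is empty, so FOLLOW(Q') ⊇ FOLLOW(P) = {$, x, z}. Thus FOLLOW(Q') = {$, x, z}.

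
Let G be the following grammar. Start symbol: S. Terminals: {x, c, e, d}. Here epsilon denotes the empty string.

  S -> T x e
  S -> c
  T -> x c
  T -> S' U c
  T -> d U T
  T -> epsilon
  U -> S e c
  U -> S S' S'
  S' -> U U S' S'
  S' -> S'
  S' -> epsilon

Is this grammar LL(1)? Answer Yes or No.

No

FIRST(S) = {c, d, x}
FIRST(T) = {epsilon, c, d, x}
FIRST(U) = {c, d, x}
FIRST(S') = {epsilon, c, d, x}
FOLLOW(S) = {$, c, d, e, x}
FOLLOW(T) = {x}
FOLLOW(U) = {c, d, x}
FOLLOW(S') = {c, d, x}
Cell M[S, c] receives both S -> T x e and S -> c — the grammar is not LL(1).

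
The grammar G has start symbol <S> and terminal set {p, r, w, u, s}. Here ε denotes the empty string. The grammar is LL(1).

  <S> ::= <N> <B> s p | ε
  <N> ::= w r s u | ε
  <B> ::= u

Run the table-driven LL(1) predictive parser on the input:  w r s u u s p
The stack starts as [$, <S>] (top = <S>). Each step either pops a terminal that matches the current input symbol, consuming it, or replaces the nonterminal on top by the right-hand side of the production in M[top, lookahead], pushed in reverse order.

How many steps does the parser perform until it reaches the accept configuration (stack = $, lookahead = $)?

10

step 1: stack=$ <S>  input=w r s u u s p $  — expand <S> ::= <N> <B> s p
step 2: stack=$ p s <B> <N>  input=w r s u u s p $  — expand <N> ::= w r s u
step 3: stack=$ p s <B> u s r w  input=w r s u u s p $  — match w
step 4: stack=$ p s <B> u s r  input=r s u u s p $  — match r
step 5: stack=$ p s <B> u s  input=s u u s p $  — match s
step 6: stack=$ p s <B> u  input=u u s p $  — match u
step 7: stack=$ p s <B>  input=u s p $  — expand <B> ::= u
step 8: stack=$ p s u  input=u s p $  — match u
step 9: stack=$ p s  input=s p $  — match s
step 10: stack=$ p  input=p $  — match p
Accept reached after 10 steps.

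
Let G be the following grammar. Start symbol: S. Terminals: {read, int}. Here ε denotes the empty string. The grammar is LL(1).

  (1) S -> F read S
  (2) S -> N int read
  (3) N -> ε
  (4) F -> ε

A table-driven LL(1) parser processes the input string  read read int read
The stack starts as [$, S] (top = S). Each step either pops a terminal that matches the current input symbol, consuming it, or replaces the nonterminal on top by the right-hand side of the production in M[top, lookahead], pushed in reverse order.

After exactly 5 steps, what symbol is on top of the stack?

read

     Stack       Input                 Action
  1  $ S         read read int read $  expand S -> F read S
  2  $ S read F  read read int read $  expand F -> ε
  3  $ S read    read read int read $  match read
  4  $ S         read int read $       expand S -> F read S
  5  $ S read F  read int read $       expand F -> ε
Stack after step 5: $ S read (top = read).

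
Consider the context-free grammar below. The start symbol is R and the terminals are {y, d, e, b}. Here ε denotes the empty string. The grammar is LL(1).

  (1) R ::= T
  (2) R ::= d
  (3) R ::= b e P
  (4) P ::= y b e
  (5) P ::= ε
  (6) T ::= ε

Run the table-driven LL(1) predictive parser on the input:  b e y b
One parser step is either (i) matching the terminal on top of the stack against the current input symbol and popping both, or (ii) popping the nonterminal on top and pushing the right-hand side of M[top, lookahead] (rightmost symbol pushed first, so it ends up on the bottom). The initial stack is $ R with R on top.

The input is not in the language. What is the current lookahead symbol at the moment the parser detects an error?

$

     Stack    Input      Action
  1  $ R      b e y b $  expand R ::= b e P
  2  $ P e b  b e y b $  match b
  3  $ P e    e y b $    match e
  4  $ P      y b $      expand P ::= y b e
  5  $ e b y  y b $      match y
  6  $ e b    b $        match b
  7  $ e      $          error: top is terminal e but lookahead is $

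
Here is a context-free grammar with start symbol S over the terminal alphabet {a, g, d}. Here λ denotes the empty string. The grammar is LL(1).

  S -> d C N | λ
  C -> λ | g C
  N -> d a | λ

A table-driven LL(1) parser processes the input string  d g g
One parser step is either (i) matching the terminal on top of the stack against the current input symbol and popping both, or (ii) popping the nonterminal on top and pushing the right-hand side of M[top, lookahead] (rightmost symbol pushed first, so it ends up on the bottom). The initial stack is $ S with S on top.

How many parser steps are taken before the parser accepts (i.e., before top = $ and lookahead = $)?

8

step 1: stack=$ S  input=d g g $  — expand S -> d C N
step 2: stack=$ N C d  input=d g g $  — match d
step 3: stack=$ N C  input=g g $  — expand C -> g C
step 4: stack=$ N C g  input=g g $  — match g
step 5: stack=$ N C  input=g $  — expand C -> g C
step 6: stack=$ N C g  input=g $  — match g
step 7: stack=$ N C  input=$  — expand C -> λ
step 8: stack=$ N  input=$  — expand N -> λ
Accept reached after 8 steps.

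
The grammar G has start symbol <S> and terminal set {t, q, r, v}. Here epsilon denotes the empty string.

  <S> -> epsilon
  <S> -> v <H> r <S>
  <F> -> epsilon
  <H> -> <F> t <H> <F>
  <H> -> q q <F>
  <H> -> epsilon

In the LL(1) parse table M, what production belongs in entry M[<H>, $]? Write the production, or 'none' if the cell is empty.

none

FIRST(<S>) = {epsilon, v}
FIRST(<F>) = {epsilon}
FIRST(<H>) = {epsilon, q, t}  (via <F> t <H> <F>)
FOLLOW(<S>) includes $ since <S> is the start symbol.
FOLLOW(<H>): in <S>->v <H> r <S>, <H> is followed by r <S> with FIRST {r}; in <H>-><F> t <H> <F>, <H> is followed by <F> with FIRST {epsilon}; in <H>-><F> t <H> <F>, the suffix after <H> is nullable (adds nothing new). Thus FOLLOW(<H>) = {r}.
For <H> -> <F> t <H> <F>: FIRST(<F> t <H> <F>) = {t}, so it goes in M[<H>, t] for t ∈ {t}.
For <H> -> q q <F>: FIRST(q q <F>) = {q}, so it goes in M[<H>, t] for t ∈ {q}.
For <H> -> epsilon: FIRST(epsilon) = {epsilon}, so it goes in M[<H>, t] for t ∈ {}; since epsilon ∈ FIRST, also for every t ∈ FOLLOW(<H>) = {r}.
None of these place a production in M[<H>, $].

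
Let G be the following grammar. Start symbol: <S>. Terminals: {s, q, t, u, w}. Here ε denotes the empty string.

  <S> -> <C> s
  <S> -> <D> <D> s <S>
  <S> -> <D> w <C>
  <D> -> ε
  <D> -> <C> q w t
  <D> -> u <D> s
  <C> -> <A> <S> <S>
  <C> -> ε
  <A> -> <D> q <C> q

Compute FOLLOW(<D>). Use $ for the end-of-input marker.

FIRST(<S>) = {q, s, u, w}  (via <C> s, <D> <D> s <S>, <D> w <C>)
FIRST(<D>) = {ε, q, u}  (via <C> q w t)
FIRST(<A>) = {q, u}  (via <D> q <C> q)
FIRST(<C>) = {ε, q, u}  (via <A> <S> <S>)
FOLLOW(<S>) includes $ since <S> is the start symbol.
FOLLOW(<D>): in <S>-><D> <D> s <S> (occurrence 1), <D> is followed by <D> s <S> with FIRST {q, s, u}; in <S>-><D> <D> s <S> (occurrence 2), <D> is followed by s <S> with FIRST {s}; in <S>-><D> w <C>, <D> is followed by w <C> with FIRST {w}; in <D>->u <D> s, <D> is followed by s with FIRST {s}; in <A>-><D> q <C> q, <D> is followed by q <C> q with FIRST {q}. Thus FOLLOW(<D>) = {q, s, u, w}.
FOLLOW(<A>): in <C>-><A> <S> <S>, <A> is followed by <S> <S> with FIRST {q, s, u, w}. Thus FOLLOW(<A>) = {q, s, u, w}.
FOLLOW(<S>): in <S>-><D> <D> s <S>, the suffix after <S> is empty (adds nothing new); in <C>-><A> <S> <S> (occurrence 1), <S> is followed by <S> with FIRST {q, s, u, w}; in <C>-><A> <S> <S> (occurrence 2), the suffix after <S> is empty, so FOLLOW(<S>) ⊇ FOLLOW(<C>) = {$, q, s, u, w}. Thus FOLLOW(<S>) = {$, q, s, u, w}.
FOLLOW(<C>): in <S>-><C> s, <C> is followed by s with FIRST {s}; in <S>-><D> w <C>, the suffix after <C> is empty, so FOLLOW(<C>) ⊇ FOLLOW(<S>) = {$, q, s, u, w}; in <D>-><C> q w t, <C> is followed by q w t with FIRST {q}; in <A>-><D> q <C> q, <C> is followed by q with FIRST {q}. Thus FOLLOW(<C>) = {$, q, s, u, w}.

{q, s, u, w}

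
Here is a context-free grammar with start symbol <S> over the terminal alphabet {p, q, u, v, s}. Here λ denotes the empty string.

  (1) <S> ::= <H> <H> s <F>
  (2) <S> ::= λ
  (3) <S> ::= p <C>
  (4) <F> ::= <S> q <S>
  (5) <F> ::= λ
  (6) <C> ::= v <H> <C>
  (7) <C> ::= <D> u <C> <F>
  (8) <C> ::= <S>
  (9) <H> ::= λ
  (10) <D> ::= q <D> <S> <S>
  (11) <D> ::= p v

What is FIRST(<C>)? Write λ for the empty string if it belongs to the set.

FIRST(<H>) = {λ}
FIRST(<D>) = {p, q}
FIRST(<S>) = {λ, p, s}  (via <H> <H> s <F>)
FIRST(<F>) = {λ, p, q, s}  (via <S> q <S>)
FIRST(<C>) = {λ, p, q, s, v}  (via <D> u <C> <F>, <S>)

{λ, p, q, s, v}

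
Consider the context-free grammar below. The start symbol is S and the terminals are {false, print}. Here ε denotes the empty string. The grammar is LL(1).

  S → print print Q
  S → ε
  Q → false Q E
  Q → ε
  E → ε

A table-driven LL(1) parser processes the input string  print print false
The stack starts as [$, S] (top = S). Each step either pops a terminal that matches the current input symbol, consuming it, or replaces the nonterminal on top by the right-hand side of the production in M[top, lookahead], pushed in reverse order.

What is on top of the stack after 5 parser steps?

Q

     Stack            Input                Action
  1  $ S              print print false $  expand S → print print Q
  2  $ Q print print  print print false $  match print
  3  $ Q print        print false $        match print
  4  $ Q              false $              expand Q → false Q E
  5  $ E Q false      false $              match false
Stack after step 5: $ E Q (top = Q).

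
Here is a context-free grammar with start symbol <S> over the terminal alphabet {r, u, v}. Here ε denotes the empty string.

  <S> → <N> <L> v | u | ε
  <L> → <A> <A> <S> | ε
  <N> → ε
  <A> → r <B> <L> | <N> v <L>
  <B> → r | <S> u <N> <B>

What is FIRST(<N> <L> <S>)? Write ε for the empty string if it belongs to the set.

{ε, r, u, v}

FIRST(<N>) = {ε}
FIRST(<A>) = {r, v}  (via <N> v <L>)
FIRST(<L>) = {ε, r, v}  (via <A> <A> <S>)
FIRST(<S>) = {ε, r, u, v}  (via <N> <L> v)
FIRST(<B>) = {r, u, v}  (via <S> u <N> <B>)
FIRST(<N> <L> <S>): take FIRST of each symbol in turn, carrying on past any symbol whose FIRST contains ε; result {ε, r, u, v}.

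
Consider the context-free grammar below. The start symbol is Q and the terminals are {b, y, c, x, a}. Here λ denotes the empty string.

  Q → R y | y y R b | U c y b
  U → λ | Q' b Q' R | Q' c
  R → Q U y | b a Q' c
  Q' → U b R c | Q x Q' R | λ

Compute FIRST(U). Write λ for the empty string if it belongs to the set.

FIRST(Q): from Q→R y we get {b, c, y}; from Q→y y R b we get {y}; from Q→U c y b we get {b, c, y}. So FIRST(Q) = {b, c, y}.
FIRST(R): from R→Q U y we get {b, c, y}; from R→b a Q' c we get {b}. So FIRST(R) = {b, c, y}.
FIRST(U): from U→λ we get {λ}; from U→Q' b Q' R we get {b, c, y}; from U→Q' c we get {b, c, y}. So FIRST(U) = {λ, b, c, y}.
FIRST(Q'): from Q'→U b R c we get {b, c, y}; from Q'→Q x Q' R we get {b, c, y}; from Q'→λ we get {λ}. So FIRST(Q') = {λ, b, c, y}.

{λ, b, c, y}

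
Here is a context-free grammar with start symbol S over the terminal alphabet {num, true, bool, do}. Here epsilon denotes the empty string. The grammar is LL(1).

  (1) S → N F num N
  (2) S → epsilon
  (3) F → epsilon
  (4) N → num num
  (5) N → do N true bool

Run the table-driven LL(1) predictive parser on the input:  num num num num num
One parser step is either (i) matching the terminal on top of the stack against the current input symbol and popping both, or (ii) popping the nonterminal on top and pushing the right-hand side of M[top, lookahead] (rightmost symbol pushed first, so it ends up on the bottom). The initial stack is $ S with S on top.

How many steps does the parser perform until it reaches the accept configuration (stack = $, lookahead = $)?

step 1: stack=$ S  input=num num num num num $  — expand S → N F num N
step 2: stack=$ N num F N  input=num num num num num $  — expand N → num num
step 3: stack=$ N num F num num  input=num num num num num $  — match num
step 4: stack=$ N num F num  input=num num num num $  — match num
step 5: stack=$ N num F  input=num num num $  — expand F → epsilon
step 6: stack=$ N num  input=num num num $  — match num
step 7: stack=$ N  input=num num $  — expand N → num num
step 8: stack=$ num num  input=num num $  — match num
step 9: stack=$ num  input=num $  — match num
Accept reached after 9 steps.

9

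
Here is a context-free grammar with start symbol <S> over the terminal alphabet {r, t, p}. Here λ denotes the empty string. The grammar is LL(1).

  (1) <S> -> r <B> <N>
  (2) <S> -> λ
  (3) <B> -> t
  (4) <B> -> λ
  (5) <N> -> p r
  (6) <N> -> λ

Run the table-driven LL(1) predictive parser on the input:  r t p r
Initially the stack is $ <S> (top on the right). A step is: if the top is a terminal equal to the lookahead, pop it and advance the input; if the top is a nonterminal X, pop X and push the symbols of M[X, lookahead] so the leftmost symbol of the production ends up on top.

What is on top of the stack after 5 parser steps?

p

     Stack        Input      Action
  1  $ <S>        r t p r $  expand <S> -> r <B> <N>
  2  $ <N> <B> r  r t p r $  match r
  3  $ <N> <B>    t p r $    expand <B> -> t
  4  $ <N> t      t p r $    match t
  5  $ <N>        p r $      expand <N> -> p r
Stack after step 5: $ r p (top = p).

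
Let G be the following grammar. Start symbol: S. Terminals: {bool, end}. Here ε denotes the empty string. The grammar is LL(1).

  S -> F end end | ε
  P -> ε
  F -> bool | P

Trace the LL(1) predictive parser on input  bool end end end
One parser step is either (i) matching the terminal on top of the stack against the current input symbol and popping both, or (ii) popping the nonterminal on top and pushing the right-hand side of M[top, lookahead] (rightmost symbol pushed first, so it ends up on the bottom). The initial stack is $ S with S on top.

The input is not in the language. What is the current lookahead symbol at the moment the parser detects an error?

end

step 1: stack=$ S  input=bool end end end $  — expand S -> F end end
step 2: stack=$ end end F  input=bool end end end $  — expand F -> bool
step 3: stack=$ end end bool  input=bool end end end $  — match bool
step 4: stack=$ end end  input=end end end $  — match end
step 5: stack=$ end  input=end end $  — match end
step 6: stack=$  input=end $  — error: stack empty but input remains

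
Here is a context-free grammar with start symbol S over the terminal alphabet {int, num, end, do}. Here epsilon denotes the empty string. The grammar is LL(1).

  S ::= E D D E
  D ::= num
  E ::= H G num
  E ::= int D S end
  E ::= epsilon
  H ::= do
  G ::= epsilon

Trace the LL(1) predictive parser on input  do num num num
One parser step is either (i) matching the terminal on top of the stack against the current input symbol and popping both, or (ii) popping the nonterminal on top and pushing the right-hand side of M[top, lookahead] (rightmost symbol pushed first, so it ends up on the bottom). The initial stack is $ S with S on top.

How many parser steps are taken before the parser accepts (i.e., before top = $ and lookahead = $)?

11

      Stack             Input             Action
   1  $ S               do num num num $  expand S ::= E D D E
   2  $ E D D E         do num num num $  expand E ::= H G num
   3  $ E D D num G H   do num num num $  expand H ::= do
   4  $ E D D num G do  do num num num $  match do
   5  $ E D D num G     num num num $     expand G ::= epsilon
   6  $ E D D num       num num num $     match num
   7  $ E D D           num num $         expand D ::= num
   8  $ E D num         num num $         match num
   9  $ E D             num $             expand D ::= num
  10  $ E num           num $             match num
  11  $ E               $                 expand E ::= epsilon
Accept reached after 11 steps.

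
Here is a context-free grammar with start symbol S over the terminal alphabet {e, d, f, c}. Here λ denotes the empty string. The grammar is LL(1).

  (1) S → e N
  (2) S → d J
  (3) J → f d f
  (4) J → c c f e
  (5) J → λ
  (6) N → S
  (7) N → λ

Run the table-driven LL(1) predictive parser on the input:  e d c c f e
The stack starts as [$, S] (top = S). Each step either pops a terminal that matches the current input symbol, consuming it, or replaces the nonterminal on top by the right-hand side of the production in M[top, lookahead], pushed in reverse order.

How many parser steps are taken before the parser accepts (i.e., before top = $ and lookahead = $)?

step 1: stack=$ S  input=e d c c f e $  — expand S → e N
step 2: stack=$ N e  input=e d c c f e $  — match e
step 3: stack=$ N  input=d c c f e $  — expand N → S
step 4: stack=$ S  input=d c c f e $  — expand S → d J
step 5: stack=$ J d  input=d c c f e $  — match d
step 6: stack=$ J  input=c c f e $  — expand J → c c f e
step 7: stack=$ e f c c  input=c c f e $  — match c
step 8: stack=$ e f c  input=c f e $  — match c
step 9: stack=$ e f  input=f e $  — match f
step 10: stack=$ e  input=e $  — match e
Accept reached after 10 steps.

10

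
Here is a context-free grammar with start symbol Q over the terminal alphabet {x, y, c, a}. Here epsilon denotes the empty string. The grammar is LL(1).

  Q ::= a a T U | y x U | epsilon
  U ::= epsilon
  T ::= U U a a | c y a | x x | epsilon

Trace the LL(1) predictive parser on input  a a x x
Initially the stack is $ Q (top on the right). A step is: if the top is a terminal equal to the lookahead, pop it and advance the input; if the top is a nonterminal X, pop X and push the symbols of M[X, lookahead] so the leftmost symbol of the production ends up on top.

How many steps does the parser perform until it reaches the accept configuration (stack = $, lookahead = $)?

step 1: stack=$ Q  input=a a x x $  — expand Q ::= a a T U
step 2: stack=$ U T a a  input=a a x x $  — match a
step 3: stack=$ U T a  input=a x x $  — match a
step 4: stack=$ U T  input=x x $  — expand T ::= x x
step 5: stack=$ U x x  input=x x $  — match x
step 6: stack=$ U x  input=x $  — match x
step 7: stack=$ U  input=$  — expand U ::= epsilon
Accept reached after 7 steps.

7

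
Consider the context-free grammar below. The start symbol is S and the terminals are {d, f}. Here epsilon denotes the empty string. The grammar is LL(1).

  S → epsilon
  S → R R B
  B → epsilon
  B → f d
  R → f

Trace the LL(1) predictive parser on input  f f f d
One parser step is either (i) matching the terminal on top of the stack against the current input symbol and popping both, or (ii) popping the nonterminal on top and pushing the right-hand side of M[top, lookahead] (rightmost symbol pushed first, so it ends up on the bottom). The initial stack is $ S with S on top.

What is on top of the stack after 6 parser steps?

step 1: stack=$ S  input=f f f d $  — expand S → R R B
step 2: stack=$ B R R  input=f f f d $  — expand R → f
step 3: stack=$ B R f  input=f f f d $  — match f
step 4: stack=$ B R  input=f f d $  — expand R → f
step 5: stack=$ B f  input=f f d $  — match f
step 6: stack=$ B  input=f d $  — expand B → f d
Stack after step 6: $ d f (top = f).

f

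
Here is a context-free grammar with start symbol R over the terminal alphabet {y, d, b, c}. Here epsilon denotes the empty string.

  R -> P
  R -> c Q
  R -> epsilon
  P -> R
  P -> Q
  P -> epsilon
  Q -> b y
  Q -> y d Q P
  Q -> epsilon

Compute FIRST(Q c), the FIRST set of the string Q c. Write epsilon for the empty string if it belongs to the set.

FIRST(Q): from Q->b y we get {b}; from Q->y d Q P we get {y}; from Q->epsilon we get {epsilon}. So FIRST(Q) = {epsilon, b, y}.
FIRST(R): from R->P we get {epsilon, b, c, y}; from R->c Q we get {c}; from R->epsilon we get {epsilon}. So FIRST(R) = {epsilon, b, c, y}.
FIRST(P): from P->R we get {epsilon, b, c, y}; from P->Q we get {epsilon, b, y}; from P->epsilon we get {epsilon}. So FIRST(P) = {epsilon, b, c, y}.
FIRST(Q c): take FIRST of each symbol in turn, carrying on past any symbol whose FIRST contains epsilon; result {b, c, y}.

{b, c, y}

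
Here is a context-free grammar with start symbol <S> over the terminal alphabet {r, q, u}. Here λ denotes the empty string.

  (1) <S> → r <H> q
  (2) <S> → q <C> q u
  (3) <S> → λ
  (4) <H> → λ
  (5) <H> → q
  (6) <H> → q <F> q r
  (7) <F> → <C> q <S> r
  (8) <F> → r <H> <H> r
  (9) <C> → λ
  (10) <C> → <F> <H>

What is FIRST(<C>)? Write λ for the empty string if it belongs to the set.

FIRST(<S>): from <S>→r <H> q we get {r}; from <S>→q <C> q u we get {q}; from <S>→λ we get {λ}. So FIRST(<S>) = {λ, q, r}.
FIRST(<H>): from <H>→λ we get {λ}; from <H>→q we get {q}; from <H>→q <F> q r we get {q}. So FIRST(<H>) = {λ, q}.
FIRST(<F>): from <F>→<C> q <S> r we get {q, r}; from <F>→r <H> <H> r we get {r}. So FIRST(<F>) = {q, r}.
FIRST(<C>): from <C>→λ we get {λ}; from <C>→<F> <H> we get {q, r}. So FIRST(<C>) = {λ, q, r}.

{λ, q, r}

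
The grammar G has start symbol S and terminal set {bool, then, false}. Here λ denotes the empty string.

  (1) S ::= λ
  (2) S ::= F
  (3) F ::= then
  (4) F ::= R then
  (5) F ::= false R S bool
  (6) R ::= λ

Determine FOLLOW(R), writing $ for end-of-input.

{bool, false, then}

FIRST(R) = {λ}
FIRST(F) = {false, then}  (via R then)
FIRST(S) = {λ, false, then}  (via F)
FOLLOW(S) includes $ since S is the start symbol.
FOLLOW(S): in F::=false R S bool, S is followed by bool with FIRST {bool}. Thus FOLLOW(S) = {$, bool}.
FOLLOW(F): in S::=F, the suffix after F is empty, so FOLLOW(F) ⊇ FOLLOW(S) = {$, bool}. Thus FOLLOW(F) = {$, bool}.
FOLLOW(R): in F::=R then, R is followed by then with FIRST {then}; in F::=false R S bool, R is followed by S bool with FIRST {bool, false, then}. Thus FOLLOW(R) = {bool, false, then}.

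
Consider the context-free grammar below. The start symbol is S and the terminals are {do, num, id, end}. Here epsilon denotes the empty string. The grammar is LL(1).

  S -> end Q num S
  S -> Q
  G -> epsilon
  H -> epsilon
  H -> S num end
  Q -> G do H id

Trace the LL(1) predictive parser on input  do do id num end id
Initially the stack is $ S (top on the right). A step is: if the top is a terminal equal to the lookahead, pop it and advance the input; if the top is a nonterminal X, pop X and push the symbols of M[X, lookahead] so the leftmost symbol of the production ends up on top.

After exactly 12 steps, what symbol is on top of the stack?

      Stack                   Input                  Action
   1  $ S                     do do id num end id $  expand S -> Q
   2  $ Q                     do do id num end id $  expand Q -> G do H id
   3  $ id H do G             do do id num end id $  expand G -> epsilon
   4  $ id H do               do do id num end id $  match do
   5  $ id H                  do id num end id $     expand H -> S num end
   6  $ id end num S          do id num end id $     expand S -> Q
   7  $ id end num Q          do id num end id $     expand Q -> G do H id
   8  $ id end num id H do G  do id num end id $     expand G -> epsilon
   9  $ id end num id H do    do id num end id $     match do
  10  $ id end num id H       id num end id $        expand H -> epsilon
  11  $ id end num id         id num end id $        match id
  12  $ id end num            num end id $           match num
Stack after step 12: $ id end (top = end).

end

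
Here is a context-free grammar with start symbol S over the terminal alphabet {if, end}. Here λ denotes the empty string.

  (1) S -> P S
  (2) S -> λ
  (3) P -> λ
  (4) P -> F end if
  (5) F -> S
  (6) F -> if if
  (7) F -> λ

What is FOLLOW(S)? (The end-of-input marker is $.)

FIRST(S): from S->P S we get {λ, end, if}; from S->λ we get {λ}. So FIRST(S) = {λ, end, if}.
FIRST(F): from F->S we get {λ, end, if}; from F->if if we get {if}; from F->λ we get {λ}. So FIRST(F) = {λ, end, if}.
FIRST(P): from P->λ we get {λ}; from P->F end if we get {end, if}. So FIRST(P) = {λ, end, if}.
FOLLOW(S) includes $ since S is the start symbol.
FOLLOW(F): in P->F end if, F is followed by end if with FIRST {end}. Thus FOLLOW(F) = {end}.
FOLLOW(S): in S->P S, the suffix after S is empty (adds nothing new); in F->S, the suffix after S is empty, so FOLLOW(S) ⊇ FOLLOW(F) = {end}. Thus FOLLOW(S) = {$, end}.
FOLLOW(P): in S->P S, P is followed by S with FIRST {λ, end, if}; in S->P S, the suffix after P is nullable, so FOLLOW(P) ⊇ FOLLOW(S) = {$, end}. Thus FOLLOW(P) = {$, end, if}.

{$, end}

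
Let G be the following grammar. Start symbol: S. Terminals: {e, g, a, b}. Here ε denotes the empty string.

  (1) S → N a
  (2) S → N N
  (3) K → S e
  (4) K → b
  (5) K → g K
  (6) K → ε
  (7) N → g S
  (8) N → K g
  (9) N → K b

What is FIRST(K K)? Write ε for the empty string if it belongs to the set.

FIRST(S): from S→N a we get {b, g}; from S→N N we get {b, g}. So FIRST(S) = {b, g}.
FIRST(K): from K→S e we get {b, g}; from K→b we get {b}; from K→g K we get {g}; from K→ε we get {ε}. So FIRST(K) = {ε, b, g}.
FIRST(N): from N→g S we get {g}; from N→K g we get {b, g}; from N→K b we get {b, g}. So FIRST(N) = {b, g}.
FIRST(K K): take FIRST of each symbol in turn, carrying on past any symbol whose FIRST contains ε; result {ε, b, g}.

{ε, b, g}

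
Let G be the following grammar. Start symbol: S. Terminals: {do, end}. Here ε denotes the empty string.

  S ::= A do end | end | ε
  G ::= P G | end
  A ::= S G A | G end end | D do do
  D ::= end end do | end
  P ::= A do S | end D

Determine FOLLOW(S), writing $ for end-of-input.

{$, end}

FIRST(D): from D::=end end do we get {end}; from D::=end we get {end}. So FIRST(D) = {end}.
FIRST(S): from S::=A do end we get {end}; from S::=end we get {end}; from S::=ε we get {ε}. So FIRST(S) = {ε, end}.
FIRST(G): from G::=P G we get {end}; from G::=end we get {end}. So FIRST(G) = {end}.
FIRST(A): from A::=S G A we get {end}; from A::=G end end we get {end}; from A::=D do do we get {end}. So FIRST(A) = {end}.
FIRST(P): from P::=A do S we get {end}; from P::=end D we get {end}. So FIRST(P) = {end}.
FOLLOW(S) includes $ since S is the start symbol.
FOLLOW(G): in G::=P G, the suffix after G is empty (adds nothing new); in A::=S G A, G is followed by A with FIRST {end}; in A::=G end end, G is followed by end end with FIRST {end}. Thus FOLLOW(G) = {end}.
FOLLOW(A): in S::=A do end, A is followed by do end with FIRST {do}; in A::=S G A, the suffix after A is empty (adds nothing new); in P::=A do S, A is followed by do S with FIRST {do}. Thus FOLLOW(A) = {do}.
FOLLOW(P): in G::=P G, P is followed by G with FIRST {end}. Thus FOLLOW(P) = {end}.
FOLLOW(S): in A::=S G A, S is followed by G A with FIRST {end}; in P::=A do S, the suffix after S is empty, so FOLLOW(S) ⊇ FOLLOW(P) = {end}. Thus FOLLOW(S) = {$, end}.
FOLLOW(D): in A::=D do do, D is followed by do do with FIRST {do}; in P::=end D, the suffix after D is empty, so FOLLOW(D) ⊇ FOLLOW(P) = {end}. Thus FOLLOW(D) = {do, end}.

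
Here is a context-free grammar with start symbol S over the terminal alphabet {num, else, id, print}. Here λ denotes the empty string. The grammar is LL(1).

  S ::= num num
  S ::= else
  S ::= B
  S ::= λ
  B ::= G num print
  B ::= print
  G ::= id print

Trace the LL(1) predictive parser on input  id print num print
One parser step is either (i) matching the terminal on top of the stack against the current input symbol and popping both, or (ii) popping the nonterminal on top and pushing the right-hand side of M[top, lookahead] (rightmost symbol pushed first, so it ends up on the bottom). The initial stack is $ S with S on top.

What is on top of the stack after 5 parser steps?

num

     Stack                 Input                 Action
  1  $ S                   id print num print $  expand S ::= B
  2  $ B                   id print num print $  expand B ::= G num print
  3  $ print num G         id print num print $  expand G ::= id print
  4  $ print num print id  id print num print $  match id
  5  $ print num print     print num print $     match print
Stack after step 5: $ print num (top = num).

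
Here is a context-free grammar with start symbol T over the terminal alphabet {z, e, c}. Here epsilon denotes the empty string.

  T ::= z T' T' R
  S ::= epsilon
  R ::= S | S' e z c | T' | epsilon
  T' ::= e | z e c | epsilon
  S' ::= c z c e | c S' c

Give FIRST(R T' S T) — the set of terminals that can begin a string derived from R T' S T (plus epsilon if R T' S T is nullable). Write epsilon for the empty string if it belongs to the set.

FIRST(T) = {z}
FIRST(S) = {epsilon}
FIRST(T') = {epsilon, e, z}
FIRST(S') = {c}
FIRST(R) = {epsilon, c, e, z}  (via S, S' e z c, T')
FIRST(R T' S T): take FIRST of each symbol in turn, carrying on past any symbol whose FIRST contains epsilon; result {c, e, z}.

{c, e, z}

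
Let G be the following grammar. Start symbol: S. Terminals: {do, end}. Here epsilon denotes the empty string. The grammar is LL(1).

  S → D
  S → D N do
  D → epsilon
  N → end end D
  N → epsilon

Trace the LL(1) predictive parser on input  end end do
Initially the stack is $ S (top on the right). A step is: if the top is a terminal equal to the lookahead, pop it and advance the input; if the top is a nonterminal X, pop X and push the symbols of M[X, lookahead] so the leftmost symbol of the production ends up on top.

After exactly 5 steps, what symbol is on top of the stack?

     Stack           Input         Action
  1  $ S             end end do $  expand S → D N do
  2  $ do N D        end end do $  expand D → epsilon
  3  $ do N          end end do $  expand N → end end D
  4  $ do D end end  end end do $  match end
  5  $ do D end      end do $      match end
Stack after step 5: $ do D (top = D).

D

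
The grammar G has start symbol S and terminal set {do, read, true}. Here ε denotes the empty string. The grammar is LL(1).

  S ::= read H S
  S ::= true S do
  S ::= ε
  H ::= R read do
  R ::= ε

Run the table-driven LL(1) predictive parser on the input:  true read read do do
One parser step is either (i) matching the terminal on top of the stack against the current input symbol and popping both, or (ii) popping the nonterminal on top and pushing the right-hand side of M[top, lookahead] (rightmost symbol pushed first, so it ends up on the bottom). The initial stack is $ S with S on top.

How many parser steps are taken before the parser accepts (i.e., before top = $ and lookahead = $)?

10

      Stack             Input                   Action
   1  $ S               true read read do do $  expand S ::= true S do
   2  $ do S true       true read read do do $  match true
   3  $ do S            read read do do $       expand S ::= read H S
   4  $ do S H read     read read do do $       match read
   5  $ do S H          read do do $            expand H ::= R read do
   6  $ do S do read R  read do do $            expand R ::= ε
   7  $ do S do read    read do do $            match read
   8  $ do S do         do do $                 match do
   9  $ do S            do $                    expand S ::= ε
  10  $ do              do $                    match do
Accept reached after 10 steps.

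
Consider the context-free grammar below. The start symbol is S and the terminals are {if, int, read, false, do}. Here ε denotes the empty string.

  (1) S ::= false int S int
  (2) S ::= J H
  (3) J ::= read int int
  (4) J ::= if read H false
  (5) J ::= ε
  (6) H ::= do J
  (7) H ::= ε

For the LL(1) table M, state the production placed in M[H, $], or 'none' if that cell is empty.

FIRST(J) = {ε, if, read}
FIRST(H) = {ε, do}
FIRST(S) = {ε, do, false, if, read}  (via J H)
FOLLOW(S) includes $ since S is the start symbol.
FOLLOW(S): in S::=false int S int, S is followed by int with FIRST {int}. Thus FOLLOW(S) = {$, int}.
FOLLOW(H): in S::=J H, the suffix after H is empty, so FOLLOW(H) ⊇ FOLLOW(S) = {$, int}; in J::=if read H false, H is followed by false with FIRST {false}. Thus FOLLOW(H) = {$, false, int}.
For H ::= do J: FIRST(do J) = {do}, so it goes in M[H, t] for t ∈ {do}.
For H ::= ε: FIRST(ε) = {ε}, so it goes in M[H, t] for t ∈ {}; since ε ∈ FIRST, also for every t ∈ FOLLOW(H) = {$, false, int}.

H ::= ε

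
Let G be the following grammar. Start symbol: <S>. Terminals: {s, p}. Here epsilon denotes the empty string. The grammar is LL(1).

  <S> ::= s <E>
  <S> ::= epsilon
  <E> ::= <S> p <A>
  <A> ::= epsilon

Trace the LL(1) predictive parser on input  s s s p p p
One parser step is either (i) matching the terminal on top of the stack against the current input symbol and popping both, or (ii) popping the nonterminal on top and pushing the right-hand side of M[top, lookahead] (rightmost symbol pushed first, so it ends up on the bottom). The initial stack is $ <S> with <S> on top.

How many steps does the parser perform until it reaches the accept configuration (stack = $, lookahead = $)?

16

step 1: stack=$ <S>  input=s s s p p p $  — expand <S> ::= s <E>
step 2: stack=$ <E> s  input=s s s p p p $  — match s
step 3: stack=$ <E>  input=s s p p p $  — expand <E> ::= <S> p <A>
step 4: stack=$ <A> p <S>  input=s s p p p $  — expand <S> ::= s <E>
step 5: stack=$ <A> p <E> s  input=s s p p p $  — match s
step 6: stack=$ <A> p <E>  input=s p p p $  — expand <E> ::= <S> p <A>
step 7: stack=$ <A> p <A> p <S>  input=s p p p $  — expand <S> ::= s <E>
step 8: stack=$ <A> p <A> p <E> s  input=s p p p $  — match s
step 9: stack=$ <A> p <A> p <E>  input=p p p $  — expand <E> ::= <S> p <A>
step 10: stack=$ <A> p <A> p <A> p <S>  input=p p p $  — expand <S> ::= epsilon
step 11: stack=$ <A> p <A> p <A> p  input=p p p $  — match p
step 12: stack=$ <A> p <A> p <A>  input=p p $  — expand <A> ::= epsilon
step 13: stack=$ <A> p <A> p  input=p p $  — match p
step 14: stack=$ <A> p <A>  input=p $  — expand <A> ::= epsilon
step 15: stack=$ <A> p  input=p $  — match p
step 16: stack=$ <A>  input=$  — expand <A> ::= epsilon
Accept reached after 16 steps.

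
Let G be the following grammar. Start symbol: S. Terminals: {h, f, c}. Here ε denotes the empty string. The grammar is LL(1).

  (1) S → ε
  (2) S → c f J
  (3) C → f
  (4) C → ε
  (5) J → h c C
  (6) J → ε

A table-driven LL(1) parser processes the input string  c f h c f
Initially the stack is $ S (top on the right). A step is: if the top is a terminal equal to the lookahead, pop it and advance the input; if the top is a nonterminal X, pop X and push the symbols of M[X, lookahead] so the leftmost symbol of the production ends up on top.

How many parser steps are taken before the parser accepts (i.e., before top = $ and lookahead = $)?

step 1: stack=$ S  input=c f h c f $  — expand S → c f J
step 2: stack=$ J f c  input=c f h c f $  — match c
step 3: stack=$ J f  input=f h c f $  — match f
step 4: stack=$ J  input=h c f $  — expand J → h c C
step 5: stack=$ C c h  input=h c f $  — match h
step 6: stack=$ C c  input=c f $  — match c
step 7: stack=$ C  input=f $  — expand C → f
step 8: stack=$ f  input=f $  — match f
Accept reached after 8 steps.

8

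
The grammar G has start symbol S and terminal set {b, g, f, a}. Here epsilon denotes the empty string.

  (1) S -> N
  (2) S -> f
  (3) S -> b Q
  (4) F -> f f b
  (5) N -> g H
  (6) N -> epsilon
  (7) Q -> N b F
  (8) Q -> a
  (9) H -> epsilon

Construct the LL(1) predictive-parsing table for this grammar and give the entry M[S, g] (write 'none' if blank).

FIRST(F): from F->f f b we get {f}. So FIRST(F) = {f}.
FIRST(N): from N->g H we get {g}; from N->epsilon we get {epsilon}. So FIRST(N) = {epsilon, g}.
FIRST(H): from H->epsilon we get {epsilon}. So FIRST(H) = {epsilon}.
FIRST(S): from S->N we get {epsilon, g}; from S->f we get {f}; from S->b Q we get {b}. So FIRST(S) = {epsilon, b, f, g}.
FIRST(Q): from Q->N b F we get {b, g}; from Q->a we get {a}. So FIRST(Q) = {a, b, g}.
FOLLOW(S) includes $ since S is the start symbol.
FOLLOW(S): S appears on no right-hand side. Thus FOLLOW(S) = {$}.
For S -> N: FIRST(N) = {epsilon, g}, so it goes in M[S, t] for t ∈ {g}; since epsilon ∈ FIRST, also for every t ∈ FOLLOW(S) = {$}.
For S -> f: FIRST(f) = {f}, so it goes in M[S, t] for t ∈ {f}.
For S -> b Q: FIRST(b Q) = {b}, so it goes in M[S, t] for t ∈ {b}.

S -> N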